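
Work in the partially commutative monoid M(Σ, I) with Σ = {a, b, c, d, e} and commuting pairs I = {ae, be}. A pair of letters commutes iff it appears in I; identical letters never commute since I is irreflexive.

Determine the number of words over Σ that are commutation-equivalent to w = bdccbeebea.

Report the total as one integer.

#0=b has no predecessor
#1=d depends on [0:b]
#2=c depends on [1:d]
#3=c depends on [2:c]
#4=b depends on [3:c]
#5=e depends on [3:c]
#6=e depends on [5:e]
#7=b depends on [4:b]
#8=e depends on [6:e]
#9=a depends on [7:b]
sources: [0:b]
N(rest) = Σ N(rest − s) over sources s of rest; N(one piece) = 1:
  size 1 → [8]=1  [9]=1
  size 2 → [6,8]=1  [7,9]=1  [8,9]=2
  size 3 → [4,7,9]=1  [5,6,8]=1  [6,8,9]=3  [7,8,9]=3
  size 4 → [4,7,8,9]=4  [5,6,8,9]=4  [6,7,8,9]=6
  size 5 → [4,6,7,8,9]=10  [5,6,7,8,9]=10
  size 6 → [4,5,6,7,8,9]=20
  size 7 → [3,4,5,6,7,8,9]=20
  size 8 → [2,3,4,5,6,7,8,9]=20
  first=0(b) contributes 20

20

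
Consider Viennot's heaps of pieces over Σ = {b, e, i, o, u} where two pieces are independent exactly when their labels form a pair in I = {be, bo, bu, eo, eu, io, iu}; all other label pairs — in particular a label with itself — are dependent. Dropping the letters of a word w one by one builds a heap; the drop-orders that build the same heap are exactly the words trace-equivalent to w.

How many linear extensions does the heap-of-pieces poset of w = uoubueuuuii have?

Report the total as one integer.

0(u) covers ∅
1(o) covers 0:u
2(u) covers 1:o
3(b) covers ∅
4(u) covers 2:u
5(e) covers ∅
6(u) covers 4:u
7(u) covers 6:u
8(u) covers 7:u
9(i) covers 3:b, 5:e
10(i) covers 9:i
floor of heap: 0:u, 3:b, 5:e
completions by unplaced set U, small U first (add the entries for U minus each lowest piece of U):
  |U|=1: {8}:1  {10}:1
  |U|=2: {7,8}:1  {8,10}:2  {9,10}:1
  |U|=3: {3,9,10}:1  {5,9,10}:1  {6,7,8}:1  {7,8,10}:3  {8,9,10}:3
  |U|=4: {3,5,9,10}:2  {3,8,9,10}:4  {4,6,7,8}:1  {5,8,9,10}:4  {6,7,8,10}:4  {7,8,9,10}:6
  |U|=5: {2,4,6,7,8}:1  {3,5,8,9,10}:10  {3,7,8,9,10}:10  {4,6,7,8,10}:5  {5,7,8,9,10}:10  {6,7,8,9,10}:10
  |U|=6: {1,2,4,6,7,8}:1  {2,4,6,7,8,10}:6  {3,5,7,8,9,10}:30  {3,6,7,8,9,10}:20  {4,6,7,8,9,10}:15  {5,6,7,8,9,10}:20
  |U|=7: {0,1,2,4,6,7,8}:1  {1,2,4,6,7,8,10}:7  {2,4,6,7,8,9,10}:21  {3,4,6,7,8,9,10}:35  {3,5,6,7,8,9,10}:70  {4,5,6,7,8,9,10}:35
  |U|=8: {0,1,2,4,6,7,8,10}:8  {1,2,4,6,7,8,9,10}:28  {2,3,4,6,7,8,9,10}:56  {2,4,5,6,7,8,9,10}:56  {3,4,5,6,7,8,9,10}:140
  |U|=9: {0,1,2,4,6,7,8,9,10}:36  {1,2,3,4,6,7,8,9,10}:84  {1,2,4,5,6,7,8,9,10}:84  {2,3,4,5,6,7,8,9,10}:252
  start at 0(u): 420
  start at 3(b): 120
  start at 5(e): 120
sum over floor = 660

660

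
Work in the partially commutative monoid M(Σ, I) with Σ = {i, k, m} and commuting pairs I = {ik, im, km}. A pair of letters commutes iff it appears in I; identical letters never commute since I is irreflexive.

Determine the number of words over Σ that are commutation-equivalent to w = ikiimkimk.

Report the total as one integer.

1260

drop 0:i onto floor
drop 1:k onto floor
drop 2:i onto {0:i}
drop 3:i onto {2:i}
drop 4:m onto floor
drop 5:k onto {1:k}
drop 6:i onto {3:i}
drop 7:m onto {4:m}
drop 8:k onto {5:k}
ground layer = {0:i, 1:k, 4:m}
drop-orders for the pieces not yet dropped (sum over which currently-grounded one goes next):
  1 to go: {6} 1  {7} 1  {8} 1
  2 to go: {3,6} 1  {4,7} 1  {5,8} 1  {6,7} 2  {6,8} 2  {7,8} 2
  3 to go: {1,5,8} 1  {2,3,6} 1  {3,6,7} 3  {3,6,8} 3  {4,6,7} 3  {4,7,8} 3  {5,6,8} 3  {5,7,8} 3  {6,7,8} 6
  4 to go: {0,2,3,6} 1  {1,5,6,8} 4  {1,5,7,8} 4  {2,3,6,7} 4  {2,3,6,8} 4  {3,4,6,7} 6  {3,5,6,8} 6  {3,6,7,8} 12  {4,5,7,8} 6  {4,6,7,8} 12  {5,6,7,8} 12
  5 to go: {0,2,3,6,7} 5  {0,2,3,6,8} 5  {1,3,5,6,8} 10  {1,4,5,7,8} 10  {1,5,6,7,8} 20  {2,3,4,6,7} 10  {2,3,5,6,8} 10  {2,3,6,7,8} 20  {3,4,6,7,8} 30  {3,5,6,7,8} 30  {4,5,6,7,8} 30
  6 to go: {0,2,3,4,6,7} 15  {0,2,3,5,6,8} 15  {0,2,3,6,7,8} 30  {1,2,3,5,6,8} 20  {1,3,5,6,7,8} 60  {1,4,5,6,7,8} 60  {2,3,4,6,7,8} 60  {2,3,5,6,7,8} 60  {3,4,5,6,7,8} 90
  7 to go: {0,1,2,3,5,6,8} 35  {0,2,3,4,6,7,8} 105  {0,2,3,5,6,7,8} 105  {1,2,3,5,6,7,8} 140  {1,3,4,5,6,7,8} 210  {2,3,4,5,6,7,8} 210
  if 0:i drops first: 560 orders
  if 1:k drops first: 420 orders
  if 4:m drops first: 280 orders
heap linearizations: 1260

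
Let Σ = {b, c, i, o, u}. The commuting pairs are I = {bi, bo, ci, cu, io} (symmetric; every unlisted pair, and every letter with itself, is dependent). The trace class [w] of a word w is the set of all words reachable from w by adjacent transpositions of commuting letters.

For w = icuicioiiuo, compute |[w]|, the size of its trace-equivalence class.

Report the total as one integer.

piece 0:i — minimal
piece 1:c — minimal
piece 2:u rests on {0:i}
piece 3:i rests on {2:u}
piece 4:c rests on {1:c}
piece 5:i rests on {3:i}
piece 6:o rests on {2:u, 4:c}
piece 7:i rests on {5:i}
piece 8:i rests on {7:i}
piece 9:u rests on {6:o, 8:i}
piece 10:o rests on {9:u}
minimal pieces: {0:i, 1:c}
ways to finish when only these pieces remain (= sum over removing one remaining piece with nothing left below it):
  1 left: {10}→1
  2 left: {9,10}→1
  3 left: {6,9,10}→1  {8,9,10}→1
  4 left: {4,6,9,10}→1  {6,8,9,10}→2  {7,8,9,10}→1
  5 left: {1,4,6,9,10}→1  {4,6,8,9,10}→3  {5,7,8,9,10}→1  {6,7,8,9,10}→3
  6 left: {1,4,6,8,9,10}→4  {3,5,7,8,9,10}→1  {4,6,7,8,9,10}→6  {5,6,7,8,9,10}→4
  7 left: {1,4,6,7,8,9,10}→10  {3,5,6,7,8,9,10}→5  {4,5,6,7,8,9,10}→10
  8 left: {1,4,5,6,7,8,9,10}→20  {2,3,5,6,7,8,9,10}→5  {3,4,5,6,7,8,9,10}→15
  9 left: {0,2,3,5,6,7,8,9,10}→5  {1,3,4,5,6,7,8,9,10}→35  {2,3,4,5,6,7,8,9,10}→20
  placing 0:i first → 55 extensions
  placing 1:c first → 25 extensions
total linear extensions = 80

80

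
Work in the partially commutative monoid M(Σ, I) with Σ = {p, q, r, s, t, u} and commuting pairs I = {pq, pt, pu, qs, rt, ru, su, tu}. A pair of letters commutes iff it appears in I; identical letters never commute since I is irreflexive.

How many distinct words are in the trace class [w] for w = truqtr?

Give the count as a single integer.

piece 0:t — minimal
piece 1:r — minimal
piece 2:u — minimal
piece 3:q rests on {0:t, 1:r, 2:u}
piece 4:t rests on {3:q}
piece 5:r rests on {3:q}
minimal pieces: {0:t, 1:r, 2:u}
ways to finish when only these pieces remain (= sum over removing one remaining piece with nothing left below it):
  1 left: {4}→1  {5}→1
  2 left: {4,5}→2
  3 left: {3,4,5}→2
  4 left: {0,3,4,5}→2  {1,3,4,5}→2  {2,3,4,5}→2
  placing 0:t first → 4 extensions
  placing 1:r first → 4 extensions
  placing 2:u first → 4 extensions
total linear extensions = 12

12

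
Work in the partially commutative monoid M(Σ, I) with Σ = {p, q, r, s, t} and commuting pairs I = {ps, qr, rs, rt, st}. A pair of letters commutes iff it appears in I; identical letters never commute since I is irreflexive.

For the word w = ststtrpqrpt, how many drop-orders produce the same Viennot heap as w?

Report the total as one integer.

#0=s has no predecessor
#1=t has no predecessor
#2=s depends on [0:s]
#3=t depends on [1:t]
#4=t depends on [3:t]
#5=r has no predecessor
#6=p depends on [4:t, 5:r]
#7=q depends on [2:s, 6:p]
#8=r depends on [6:p]
#9=p depends on [7:q, 8:r]
#10=t depends on [9:p]
sources: [0:s, 1:t, 5:r]
N(rest) = Σ N(rest − s) over sources s of rest; N(one piece) = 1:
  size 1 → [10]=1
  size 2 → [9,10]=1
  size 3 → [7,9,10]=1  [8,9,10]=1
  size 4 → [2,7,9,10]=1  [7,8,9,10]=2
  size 5 → [0,2,7,9,10]=1  [2,7,8,9,10]=3  [6,7,8,9,10]=2
  size 6 → [0,2,7,8,9,10]=4  [2,6,7,8,9,10]=5  [4,6,7,8,9,10]=2  [5,6,7,8,9,10]=2
  size 7 → [0,2,6,7,8,9,10]=9  [2,4,6,7,8,9,10]=7  [2,5,6,7,8,9,10]=7  [3,4,6,7,8,9,10]=2  [4,5,6,7,8,9,10]=4
  size 8 → [0,2,4,6,7,8,9,10]=16  [0,2,5,6,7,8,9,10]=16  [1,3,4,6,7,8,9,10]=2  [2,3,4,6,7,8,9,10]=9  [2,4,5,6,7,8,9,10]=18  [3,4,5,6,7,8,9,10]=6
  size 9 → [0,2,3,4,6,7,8,9,10]=25  [0,2,4,5,6,7,8,9,10]=50  [1,2,3,4,6,7,8,9,10]=11  [1,3,4,5,6,7,8,9,10]=8  [2,3,4,5,6,7,8,9,10]=33
  first=0(s) contributes 52
  first=1(t) contributes 108
  first=5(r) contributes 36
|[w]| = 196

196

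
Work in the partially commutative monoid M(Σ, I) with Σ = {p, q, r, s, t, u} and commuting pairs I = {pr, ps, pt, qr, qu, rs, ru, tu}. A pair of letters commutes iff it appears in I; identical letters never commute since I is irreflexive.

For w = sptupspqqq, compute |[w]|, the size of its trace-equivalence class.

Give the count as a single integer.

21

piece 0:s — minimal
piece 1:p — minimal
piece 2:t rests on {0:s}
piece 3:u rests on {0:s, 1:p}
piece 4:p rests on {3:u}
piece 5:s rests on {2:t, 3:u}
piece 6:p rests on {4:p}
piece 7:q rests on {5:s, 6:p}
piece 8:q rests on {7:q}
piece 9:q rests on {8:q}
minimal pieces: {0:s, 1:p}
ways to finish when only these pieces remain (= sum over removing one remaining piece with nothing left below it):
  1 left: {9}→1
  2 left: {8,9}→1
  3 left: {7,8,9}→1
  4 left: {5,7,8,9}→1  {6,7,8,9}→1
  5 left: {2,5,7,8,9}→1  {4,6,7,8,9}→1  {5,6,7,8,9}→2
  6 left: {2,5,6,7,8,9}→3  {4,5,6,7,8,9}→3
  7 left: {2,4,5,6,7,8,9}→6  {3,4,5,6,7,8,9}→3
  8 left: {1,3,4,5,6,7,8,9}→3  {2,3,4,5,6,7,8,9}→9
  placing 0:s first → 12 extensions
  placing 1:p first → 9 extensions
total linear extensions = 21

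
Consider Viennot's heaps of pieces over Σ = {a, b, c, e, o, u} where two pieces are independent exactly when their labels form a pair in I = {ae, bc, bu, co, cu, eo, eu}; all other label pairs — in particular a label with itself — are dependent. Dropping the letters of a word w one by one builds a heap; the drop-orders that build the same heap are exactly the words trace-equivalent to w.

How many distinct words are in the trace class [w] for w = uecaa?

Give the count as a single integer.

piece 0:u — minimal
piece 1:e — minimal
piece 2:c rests on {1:e}
piece 3:a rests on {0:u, 2:c}
piece 4:a rests on {3:a}
minimal pieces: {0:u, 1:e}
ways to finish when only these pieces remain (= sum over removing one remaining piece with nothing left below it):
  1 left: {4}→1
  2 left: {3,4}→1
  3 left: {0,3,4}→1  {2,3,4}→1
  placing 0:u first → 1 extensions
  placing 1:e first → 2 extensions
total linear extensions = 3

3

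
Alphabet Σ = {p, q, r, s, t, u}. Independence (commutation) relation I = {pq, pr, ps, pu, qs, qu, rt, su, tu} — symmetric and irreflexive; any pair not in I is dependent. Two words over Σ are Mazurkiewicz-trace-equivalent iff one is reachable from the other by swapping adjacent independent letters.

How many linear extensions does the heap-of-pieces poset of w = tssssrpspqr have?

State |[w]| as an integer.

90

piece 0:t — minimal
piece 1:s rests on {0:t}
piece 2:s rests on {1:s}
piece 3:s rests on {2:s}
piece 4:s rests on {3:s}
piece 5:r rests on {4:s}
piece 6:p rests on {0:t}
piece 7:s rests on {5:r}
piece 8:p rests on {6:p}
piece 9:q rests on {5:r}
piece 10:r rests on {7:s, 9:q}
minimal pieces: {0:t}
ways to finish when only these pieces remain (= sum over removing one remaining piece with nothing left below it):
  1 left: {8}→1  {10}→1
  2 left: {6,8}→1  {7,10}→1  {8,10}→2  {9,10}→1
  3 left: {6,8,10}→3  {7,8,10}→3  {7,9,10}→2  {8,9,10}→3
  4 left: {5,7,9,10}→2  {6,7,8,10}→6  {6,8,9,10}→6  {7,8,9,10}→8
  5 left: {4,5,7,9,10}→2  {5,7,8,9,10}→10  {6,7,8,9,10}→20
  6 left: {3,4,5,7,9,10}→2  {4,5,7,8,9,10}→12  {5,6,7,8,9,10}→30
  7 left: {2,3,4,5,7,9,10}→2  {3,4,5,7,8,9,10}→14  {4,5,6,7,8,9,10}→42
  8 left: {1,2,3,4,5,7,9,10}→2  {2,3,4,5,7,8,9,10}→16  {3,4,5,6,7,8,9,10}→56
  9 left: {1,2,3,4,5,7,8,9,10}→18  {2,3,4,5,6,7,8,9,10}→72
  placing 0:t first → 90 extensions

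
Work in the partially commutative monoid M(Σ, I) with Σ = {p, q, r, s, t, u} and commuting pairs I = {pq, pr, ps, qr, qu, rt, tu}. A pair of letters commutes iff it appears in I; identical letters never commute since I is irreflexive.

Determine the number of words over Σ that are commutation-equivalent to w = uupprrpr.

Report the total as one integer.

drop 0:u onto floor
drop 1:u onto {0:u}
drop 2:p onto {1:u}
drop 3:p onto {2:p}
drop 4:r onto {1:u}
drop 5:r onto {4:r}
drop 6:p onto {3:p}
drop 7:r onto {5:r}
ground layer = {0:u}
drop-orders for the pieces not yet dropped (sum over which currently-grounded one goes next):
  1 to go: {6} 1  {7} 1
  2 to go: {3,6} 1  {5,7} 1  {6,7} 2
  3 to go: {2,3,6} 1  {3,6,7} 3  {4,5,7} 1  {5,6,7} 3
  4 to go: {2,3,6,7} 4  {3,5,6,7} 6  {4,5,6,7} 4
  5 to go: {2,3,5,6,7} 10  {3,4,5,6,7} 10
  6 to go: {2,3,4,5,6,7} 20
  if 0:u drops first: 20 orders

20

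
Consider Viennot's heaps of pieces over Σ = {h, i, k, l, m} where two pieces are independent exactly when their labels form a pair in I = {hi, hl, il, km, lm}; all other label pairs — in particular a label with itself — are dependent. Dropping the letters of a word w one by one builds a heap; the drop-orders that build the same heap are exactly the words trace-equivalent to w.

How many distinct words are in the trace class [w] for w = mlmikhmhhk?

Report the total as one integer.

piece 0:m — minimal
piece 1:l — minimal
piece 2:m rests on {0:m}
piece 3:i rests on {2:m}
piece 4:k rests on {1:l, 3:i}
piece 5:h rests on {4:k}
piece 6:m rests on {5:h}
piece 7:h rests on {6:m}
piece 8:h rests on {7:h}
piece 9:k rests on {8:h}
minimal pieces: {0:m, 1:l}
ways to finish when only these pieces remain (= sum over removing one remaining piece with nothing left below it):
  1 left: {9}→1
  2 left: {8,9}→1
  3 left: {7,8,9}→1
  4 left: {6,7,8,9}→1
  5 left: {5,6,7,8,9}→1
  6 left: {4,5,6,7,8,9}→1
  7 left: {1,4,5,6,7,8,9}→1  {3,4,5,6,7,8,9}→1
  8 left: {1,3,4,5,6,7,8,9}→2  {2,3,4,5,6,7,8,9}→1
  placing 0:m first → 3 extensions
  placing 1:l first → 1 extensions
total linear extensions = 4

4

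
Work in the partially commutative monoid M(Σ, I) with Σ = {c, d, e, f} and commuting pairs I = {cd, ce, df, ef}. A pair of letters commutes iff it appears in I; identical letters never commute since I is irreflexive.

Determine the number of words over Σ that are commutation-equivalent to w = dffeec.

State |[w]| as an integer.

20

piece 0:d — minimal
piece 1:f — minimal
piece 2:f rests on {1:f}
piece 3:e rests on {0:d}
piece 4:e rests on {3:e}
piece 5:c rests on {2:f}
minimal pieces: {0:d, 1:f}
ways to finish when only these pieces remain (= sum over removing one remaining piece with nothing left below it):
  1 left: {4}→1  {5}→1
  2 left: {2,5}→1  {3,4}→1  {4,5}→2
  3 left: {0,3,4}→1  {1,2,5}→1  {2,4,5}→3  {3,4,5}→3
  4 left: {0,3,4,5}→4  {1,2,4,5}→4  {2,3,4,5}→6
  placing 0:d first → 10 extensions
  placing 1:f first → 10 extensions
total linear extensions = 20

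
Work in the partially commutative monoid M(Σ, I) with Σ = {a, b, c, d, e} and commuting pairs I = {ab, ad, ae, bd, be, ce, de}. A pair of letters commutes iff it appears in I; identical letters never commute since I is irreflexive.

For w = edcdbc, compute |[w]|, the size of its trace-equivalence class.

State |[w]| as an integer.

drop 0:e onto floor
drop 1:d onto floor
drop 2:c onto {1:d}
drop 3:d onto {2:c}
drop 4:b onto {2:c}
drop 5:c onto {3:d, 4:b}
ground layer = {0:e, 1:d}
drop-orders for the pieces not yet dropped (sum over which currently-grounded one goes next):
  1 to go: {0} 1  {5} 1
  2 to go: {0,5} 2  {3,5} 1  {4,5} 1
  3 to go: {0,3,5} 3  {0,4,5} 3  {3,4,5} 2
  4 to go: {0,3,4,5} 8  {2,3,4,5} 2
  if 0:e drops first: 2 orders
  if 1:d drops first: 10 orders
heap linearizations: 12

12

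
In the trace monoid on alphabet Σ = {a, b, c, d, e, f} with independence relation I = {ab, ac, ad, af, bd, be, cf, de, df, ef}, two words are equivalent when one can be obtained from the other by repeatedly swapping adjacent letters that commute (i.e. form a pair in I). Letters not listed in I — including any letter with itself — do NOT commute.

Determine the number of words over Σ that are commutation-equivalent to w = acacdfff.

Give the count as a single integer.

560

piece 0:a — minimal
piece 1:c — minimal
piece 2:a rests on {0:a}
piece 3:c rests on {1:c}
piece 4:d rests on {3:c}
piece 5:f — minimal
piece 6:f rests on {5:f}
piece 7:f rests on {6:f}
minimal pieces: {0:a, 1:c, 5:f}
ways to finish when only these pieces remain (= sum over removing one remaining piece with nothing left below it):
  1 left: {2}→1  {4}→1  {7}→1
  2 left: {0,2}→1  {2,4}→2  {2,7}→2  {3,4}→1  {4,7}→2  {6,7}→1
  3 left: {0,2,4}→3  {0,2,7}→3  {1,3,4}→1  {2,3,4}→3  {2,4,7}→6  {2,6,7}→3  {3,4,7}→3  {4,6,7}→3  {5,6,7}→1
  4 left: {0,2,3,4}→6  {0,2,4,7}→12  {0,2,6,7}→6  {1,2,3,4}→4  {1,3,4,7}→4  {2,3,4,7}→12  {2,4,6,7}→12  {2,5,6,7}→4  {3,4,6,7}→6  {4,5,6,7}→4
  5 left: {0,1,2,3,4}→10  {0,2,3,4,7}→30  {0,2,4,6,7}→30  {0,2,5,6,7}→10  {1,2,3,4,7}→20  {1,3,4,6,7}→10  {2,3,4,6,7}→30  {2,4,5,6,7}→20  {3,4,5,6,7}→10
  6 left: {0,1,2,3,4,7}→60  {0,2,3,4,6,7}→90  {0,2,4,5,6,7}→60  {1,2,3,4,6,7}→60  {1,3,4,5,6,7}→20  {2,3,4,5,6,7}→60
  placing 0:a first → 140 extensions
  placing 1:c first → 210 extensions
  placing 5:f first → 210 extensions
total linear extensions = 560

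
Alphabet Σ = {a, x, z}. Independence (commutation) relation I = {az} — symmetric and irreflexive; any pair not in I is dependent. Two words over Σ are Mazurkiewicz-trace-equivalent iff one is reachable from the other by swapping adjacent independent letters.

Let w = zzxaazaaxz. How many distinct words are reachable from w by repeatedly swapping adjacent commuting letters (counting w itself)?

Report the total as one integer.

#0=z has no predecessor
#1=z depends on [0:z]
#2=x depends on [1:z]
#3=a depends on [2:x]
#4=a depends on [3:a]
#5=z depends on [2:x]
#6=a depends on [4:a]
#7=a depends on [6:a]
#8=x depends on [5:z, 7:a]
#9=z depends on [8:x]
sources: [0:z]
N(rest) = Σ N(rest − s) over sources s of rest; N(one piece) = 1:
  size 1 → [9]=1
  size 2 → [8,9]=1
  size 3 → [5,8,9]=1  [7,8,9]=1
  size 4 → [5,7,8,9]=2  [6,7,8,9]=1
  size 5 → [4,6,7,8,9]=1  [5,6,7,8,9]=3
  size 6 → [3,4,6,7,8,9]=1  [4,5,6,7,8,9]=4
  size 7 → [3,4,5,6,7,8,9]=5
  size 8 → [2,3,4,5,6,7,8,9]=5
  first=0(z) contributes 5

5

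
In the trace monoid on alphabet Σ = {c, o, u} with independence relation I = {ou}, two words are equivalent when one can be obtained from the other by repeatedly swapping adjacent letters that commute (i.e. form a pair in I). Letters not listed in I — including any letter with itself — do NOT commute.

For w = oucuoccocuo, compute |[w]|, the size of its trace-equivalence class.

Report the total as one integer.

8

drop 0:o onto floor
drop 1:u onto floor
drop 2:c onto {0:o, 1:u}
drop 3:u onto {2:c}
drop 4:o onto {2:c}
drop 5:c onto {3:u, 4:o}
drop 6:c onto {5:c}
drop 7:o onto {6:c}
drop 8:c onto {7:o}
drop 9:u onto {8:c}
drop 10:o onto {8:c}
ground layer = {0:o, 1:u}
drop-orders for the pieces not yet dropped (sum over which currently-grounded one goes next):
  1 to go: {9} 1  {10} 1
  2 to go: {9,10} 2
  3 to go: {8,9,10} 2
  4 to go: {7,8,9,10} 2
  5 to go: {6,7,8,9,10} 2
  6 to go: {5,6,7,8,9,10} 2
  7 to go: {3,5,6,7,8,9,10} 2  {4,5,6,7,8,9,10} 2
  8 to go: {3,4,5,6,7,8,9,10} 4
  9 to go: {2,3,4,5,6,7,8,9,10} 4
  if 0:o drops first: 4 orders
  if 1:u drops first: 4 orders
heap linearizations: 8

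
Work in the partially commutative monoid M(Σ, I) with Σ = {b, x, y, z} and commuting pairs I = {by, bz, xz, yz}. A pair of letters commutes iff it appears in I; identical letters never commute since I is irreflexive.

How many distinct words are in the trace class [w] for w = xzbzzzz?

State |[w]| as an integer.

21

drop 0:x onto floor
drop 1:z onto floor
drop 2:b onto {0:x}
drop 3:z onto {1:z}
drop 4:z onto {3:z}
drop 5:z onto {4:z}
drop 6:z onto {5:z}
ground layer = {0:x, 1:z}
drop-orders for the pieces not yet dropped (sum over which currently-grounded one goes next):
  1 to go: {2} 1  {6} 1
  2 to go: {0,2} 1  {2,6} 2  {5,6} 1
  3 to go: {0,2,6} 3  {2,5,6} 3  {4,5,6} 1
  4 to go: {0,2,5,6} 6  {2,4,5,6} 4  {3,4,5,6} 1
  5 to go: {0,2,4,5,6} 10  {1,3,4,5,6} 1  {2,3,4,5,6} 5
  if 0:x drops first: 6 orders
  if 1:z drops first: 15 orders
heap linearizations: 21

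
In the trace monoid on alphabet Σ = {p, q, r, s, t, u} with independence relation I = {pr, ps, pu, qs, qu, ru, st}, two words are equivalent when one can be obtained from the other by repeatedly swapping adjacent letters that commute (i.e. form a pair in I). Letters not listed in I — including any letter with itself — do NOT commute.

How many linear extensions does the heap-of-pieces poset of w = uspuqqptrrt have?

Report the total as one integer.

35

#0=u has no predecessor
#1=s depends on [0:u]
#2=p has no predecessor
#3=u depends on [1:s]
#4=q depends on [2:p]
#5=q depends on [4:q]
#6=p depends on [5:q]
#7=t depends on [3:u, 6:p]
#8=r depends on [7:t]
#9=r depends on [8:r]
#10=t depends on [9:r]
sources: [0:u, 2:p]
N(rest) = Σ N(rest − s) over sources s of rest; N(one piece) = 1:
  size 1 → [10]=1
  size 2 → [9,10]=1
  size 3 → [8,9,10]=1
  size 4 → [7,8,9,10]=1
  size 5 → [3,7,8,9,10]=1  [6,7,8,9,10]=1
  size 6 → [1,3,7,8,9,10]=1  [3,6,7,8,9,10]=2  [5,6,7,8,9,10]=1
  size 7 → [0,1,3,7,8,9,10]=1  [1,3,6,7,8,9,10]=3  [3,5,6,7,8,9,10]=3  [4,5,6,7,8,9,10]=1
  size 8 → [0,1,3,6,7,8,9,10]=4  [1,3,5,6,7,8,9,10]=6  [2,4,5,6,7,8,9,10]=1  [3,4,5,6,7,8,9,10]=4
  size 9 → [0,1,3,5,6,7,8,9,10]=10  [1,3,4,5,6,7,8,9,10]=10  [2,3,4,5,6,7,8,9,10]=5
  first=0(u) contributes 15
  first=2(p) contributes 20
|[w]| = 35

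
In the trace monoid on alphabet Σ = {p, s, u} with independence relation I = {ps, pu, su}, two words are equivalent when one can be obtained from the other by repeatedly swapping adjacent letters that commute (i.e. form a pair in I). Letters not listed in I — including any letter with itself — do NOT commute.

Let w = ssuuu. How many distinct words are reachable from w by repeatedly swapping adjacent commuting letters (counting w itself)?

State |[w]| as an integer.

10

piece 0:s — minimal
piece 1:s rests on {0:s}
piece 2:u — minimal
piece 3:u rests on {2:u}
piece 4:u rests on {3:u}
minimal pieces: {0:s, 2:u}
ways to finish when only these pieces remain (= sum over removing one remaining piece with nothing left below it):
  1 left: {1}→1  {4}→1
  2 left: {0,1}→1  {1,4}→2  {3,4}→1
  3 left: {0,1,4}→3  {1,3,4}→3  {2,3,4}→1
  placing 0:s first → 4 extensions
  placing 2:u first → 6 extensions
total linear extensions = 10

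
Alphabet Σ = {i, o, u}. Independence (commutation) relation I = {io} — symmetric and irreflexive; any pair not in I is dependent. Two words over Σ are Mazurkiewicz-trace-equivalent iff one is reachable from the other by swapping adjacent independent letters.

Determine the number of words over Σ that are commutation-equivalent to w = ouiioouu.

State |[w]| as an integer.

0(o) covers ∅
1(u) covers 0:o
2(i) covers 1:u
3(i) covers 2:i
4(o) covers 1:u
5(o) covers 4:o
6(u) covers 3:i, 5:o
7(u) covers 6:u
floor of heap: 0:o
completions by unplaced set U, small U first (add the entries for U minus each lowest piece of U):
  |U|=1: {7}:1
  |U|=2: {6,7}:1
  |U|=3: {3,6,7}:1  {5,6,7}:1
  |U|=4: {2,3,6,7}:1  {3,5,6,7}:2  {4,5,6,7}:1
  |U|=5: {2,3,5,6,7}:3  {3,4,5,6,7}:3
  |U|=6: {2,3,4,5,6,7}:6
  start at 0(o): 6

6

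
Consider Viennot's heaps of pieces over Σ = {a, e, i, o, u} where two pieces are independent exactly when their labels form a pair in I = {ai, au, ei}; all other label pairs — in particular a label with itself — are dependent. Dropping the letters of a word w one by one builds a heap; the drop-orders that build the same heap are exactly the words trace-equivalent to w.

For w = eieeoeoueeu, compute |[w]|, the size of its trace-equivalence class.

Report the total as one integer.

piece 0:e — minimal
piece 1:i — minimal
piece 2:e rests on {0:e}
piece 3:e rests on {2:e}
piece 4:o rests on {1:i, 3:e}
piece 5:e rests on {4:o}
piece 6:o rests on {5:e}
piece 7:u rests on {6:o}
piece 8:e rests on {7:u}
piece 9:e rests on {8:e}
piece 10:u rests on {9:e}
minimal pieces: {0:e, 1:i}
ways to finish when only these pieces remain (= sum over removing one remaining piece with nothing left below it):
  1 left: {10}→1
  2 left: {9,10}→1
  3 left: {8,9,10}→1
  4 left: {7,8,9,10}→1
  5 left: {6,7,8,9,10}→1
  6 left: {5,6,7,8,9,10}→1
  7 left: {4,5,6,7,8,9,10}→1
  8 left: {1,4,5,6,7,8,9,10}→1  {3,4,5,6,7,8,9,10}→1
  9 left: {1,3,4,5,6,7,8,9,10}→2  {2,3,4,5,6,7,8,9,10}→1
  placing 0:e first → 3 extensions
  placing 1:i first → 1 extensions
total linear extensions = 4

4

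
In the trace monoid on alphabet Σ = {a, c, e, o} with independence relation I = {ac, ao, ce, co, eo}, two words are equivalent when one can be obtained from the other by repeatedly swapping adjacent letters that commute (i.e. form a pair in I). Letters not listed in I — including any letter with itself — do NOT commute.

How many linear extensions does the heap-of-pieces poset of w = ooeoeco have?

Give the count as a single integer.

105

piece 0:o — minimal
piece 1:o rests on {0:o}
piece 2:e — minimal
piece 3:o rests on {1:o}
piece 4:e rests on {2:e}
piece 5:c — minimal
piece 6:o rests on {3:o}
minimal pieces: {0:o, 2:e, 5:c}
ways to finish when only these pieces remain (= sum over removing one remaining piece with nothing left below it):
  1 left: {4}→1  {5}→1  {6}→1
  2 left: {2,4}→1  {3,6}→1  {4,5}→2  {4,6}→2  {5,6}→2
  3 left: {1,3,6}→1  {2,4,5}→3  {2,4,6}→3  {3,4,6}→3  {3,5,6}→3  {4,5,6}→6
  4 left: {0,1,3,6}→1  {1,3,4,6}→4  {1,3,5,6}→4  {2,3,4,6}→6  {2,4,5,6}→12  {3,4,5,6}→12
  5 left: {0,1,3,4,6}→5  {0,1,3,5,6}→5  {1,2,3,4,6}→10  {1,3,4,5,6}→20  {2,3,4,5,6}→30
  placing 0:o first → 60 extensions
  placing 2:e first → 30 extensions
  placing 5:c first → 15 extensions
total linear extensions = 105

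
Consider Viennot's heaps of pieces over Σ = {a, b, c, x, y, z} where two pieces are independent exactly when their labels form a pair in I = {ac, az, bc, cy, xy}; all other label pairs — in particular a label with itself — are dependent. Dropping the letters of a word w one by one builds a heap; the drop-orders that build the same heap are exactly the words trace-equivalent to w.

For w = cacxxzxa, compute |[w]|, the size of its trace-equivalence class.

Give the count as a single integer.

3

piece 0:c — minimal
piece 1:a — minimal
piece 2:c rests on {0:c}
piece 3:x rests on {1:a, 2:c}
piece 4:x rests on {3:x}
piece 5:z rests on {4:x}
piece 6:x rests on {5:z}
piece 7:a rests on {6:x}
minimal pieces: {0:c, 1:a}
ways to finish when only these pieces remain (= sum over removing one remaining piece with nothing left below it):
  1 left: {7}→1
  2 left: {6,7}→1
  3 left: {5,6,7}→1
  4 left: {4,5,6,7}→1
  5 left: {3,4,5,6,7}→1
  6 left: {1,3,4,5,6,7}→1  {2,3,4,5,6,7}→1
  placing 0:c first → 2 extensions
  placing 1:a first → 1 extensions
total linear extensions = 3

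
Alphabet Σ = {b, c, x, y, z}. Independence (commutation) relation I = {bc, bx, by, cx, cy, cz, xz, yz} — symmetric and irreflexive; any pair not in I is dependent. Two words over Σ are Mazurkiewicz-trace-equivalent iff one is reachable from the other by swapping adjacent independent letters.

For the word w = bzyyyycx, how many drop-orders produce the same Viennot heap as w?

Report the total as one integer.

piece 0:b — minimal
piece 1:z rests on {0:b}
piece 2:y — minimal
piece 3:y rests on {2:y}
piece 4:y rests on {3:y}
piece 5:y rests on {4:y}
piece 6:c — minimal
piece 7:x rests on {5:y}
minimal pieces: {0:b, 2:y, 6:c}
ways to finish when only these pieces remain (= sum over removing one remaining piece with nothing left below it):
  1 left: {1}→1  {6}→1  {7}→1
  2 left: {0,1}→1  {1,6}→2  {1,7}→2  {5,7}→1  {6,7}→2
  3 left: {0,1,6}→3  {0,1,7}→3  {1,5,7}→3  {1,6,7}→6  {4,5,7}→1  {5,6,7}→3
  4 left: {0,1,5,7}→6  {0,1,6,7}→12  {1,4,5,7}→4  {1,5,6,7}→12  {3,4,5,7}→1  {4,5,6,7}→4
  5 left: {0,1,4,5,7}→10  {0,1,5,6,7}→30  {1,3,4,5,7}→5  {1,4,5,6,7}→20  {2,3,4,5,7}→1  {3,4,5,6,7}→5
  6 left: {0,1,3,4,5,7}→15  {0,1,4,5,6,7}→60  {1,2,3,4,5,7}→6  {1,3,4,5,6,7}→30  {2,3,4,5,6,7}→6
  placing 0:b first → 42 extensions
  placing 2:y first → 105 extensions
  placing 6:c first → 21 extensions
total linear extensions = 168

168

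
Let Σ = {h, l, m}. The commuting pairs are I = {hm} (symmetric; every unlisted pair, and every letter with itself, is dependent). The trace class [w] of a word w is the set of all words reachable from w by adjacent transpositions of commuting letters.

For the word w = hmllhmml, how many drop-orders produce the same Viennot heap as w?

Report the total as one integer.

#0=h has no predecessor
#1=m has no predecessor
#2=l depends on [0:h, 1:m]
#3=l depends on [2:l]
#4=h depends on [3:l]
#5=m depends on [3:l]
#6=m depends on [5:m]
#7=l depends on [4:h, 6:m]
sources: [0:h, 1:m]
N(rest) = Σ N(rest − s) over sources s of rest; N(one piece) = 1:
  size 1 → [7]=1
  size 2 → [4,7]=1  [6,7]=1
  size 3 → [4,6,7]=2  [5,6,7]=1
  size 4 → [4,5,6,7]=3
  size 5 → [3,4,5,6,7]=3
  size 6 → [2,3,4,5,6,7]=3
  first=0(h) contributes 3
  first=1(m) contributes 3
|[w]| = 6

6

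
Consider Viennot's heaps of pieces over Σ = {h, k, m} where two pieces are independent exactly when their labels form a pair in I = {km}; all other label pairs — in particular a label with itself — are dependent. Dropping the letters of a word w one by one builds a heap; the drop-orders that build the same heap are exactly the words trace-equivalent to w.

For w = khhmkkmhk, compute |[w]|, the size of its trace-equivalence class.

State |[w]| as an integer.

6

0(k) covers ∅
1(h) covers 0:k
2(h) covers 1:h
3(m) covers 2:h
4(k) covers 2:h
5(k) covers 4:k
6(m) covers 3:m
7(h) covers 5:k, 6:m
8(k) covers 7:h
floor of heap: 0:k
completions by unplaced set U, small U first (add the entries for U minus each lowest piece of U):
  |U|=1: {8}:1
  |U|=2: {7,8}:1
  |U|=3: {5,7,8}:1  {6,7,8}:1
  |U|=4: {3,6,7,8}:1  {4,5,7,8}:1  {5,6,7,8}:2
  |U|=5: {3,5,6,7,8}:3  {4,5,6,7,8}:3
  |U|=6: {3,4,5,6,7,8}:6
  |U|=7: {2,3,4,5,6,7,8}:6
  start at 0(k): 6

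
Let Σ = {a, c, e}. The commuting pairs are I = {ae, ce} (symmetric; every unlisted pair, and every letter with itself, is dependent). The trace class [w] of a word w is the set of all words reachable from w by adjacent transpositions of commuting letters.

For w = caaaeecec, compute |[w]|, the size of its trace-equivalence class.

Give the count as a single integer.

0(c) covers ∅
1(a) covers 0:c
2(a) covers 1:a
3(a) covers 2:a
4(e) covers ∅
5(e) covers 4:e
6(c) covers 3:a
7(e) covers 5:e
8(c) covers 6:c
floor of heap: 0:c, 4:e
completions by unplaced set U, small U first (add the entries for U minus each lowest piece of U):
  |U|=1: {7}:1  {8}:1
  |U|=2: {5,7}:1  {6,8}:1  {7,8}:2
  |U|=3: {3,6,8}:1  {4,5,7}:1  {5,7,8}:3  {6,7,8}:3
  |U|=4: {2,3,6,8}:1  {3,6,7,8}:4  {4,5,7,8}:4  {5,6,7,8}:6
  |U|=5: {1,2,3,6,8}:1  {2,3,6,7,8}:5  {3,5,6,7,8}:10  {4,5,6,7,8}:10
  |U|=6: {0,1,2,3,6,8}:1  {1,2,3,6,7,8}:6  {2,3,5,6,7,8}:15  {3,4,5,6,7,8}:20
  |U|=7: {0,1,2,3,6,7,8}:7  {1,2,3,5,6,7,8}:21  {2,3,4,5,6,7,8}:35
  start at 0(c): 56
  start at 4(e): 28
sum over floor = 84

84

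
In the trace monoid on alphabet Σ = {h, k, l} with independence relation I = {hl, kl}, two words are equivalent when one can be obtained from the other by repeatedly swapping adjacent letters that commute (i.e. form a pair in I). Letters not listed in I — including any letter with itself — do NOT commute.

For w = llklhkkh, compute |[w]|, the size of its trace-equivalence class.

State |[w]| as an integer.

56

#0=l has no predecessor
#1=l depends on [0:l]
#2=k has no predecessor
#3=l depends on [1:l]
#4=h depends on [2:k]
#5=k depends on [4:h]
#6=k depends on [5:k]
#7=h depends on [6:k]
sources: [0:l, 2:k]
N(rest) = Σ N(rest − s) over sources s of rest; N(one piece) = 1:
  size 1 → [3]=1  [7]=1
  size 2 → [1,3]=1  [3,7]=2  [6,7]=1
  size 3 → [0,1,3]=1  [1,3,7]=3  [3,6,7]=3  [5,6,7]=1
  size 4 → [0,1,3,7]=4  [1,3,6,7]=6  [3,5,6,7]=4  [4,5,6,7]=1
  size 5 → [0,1,3,6,7]=10  [1,3,5,6,7]=10  [2,4,5,6,7]=1  [3,4,5,6,7]=5
  size 6 → [0,1,3,5,6,7]=20  [1,3,4,5,6,7]=15  [2,3,4,5,6,7]=6
  first=0(l) contributes 21
  first=2(k) contributes 35
|[w]| = 56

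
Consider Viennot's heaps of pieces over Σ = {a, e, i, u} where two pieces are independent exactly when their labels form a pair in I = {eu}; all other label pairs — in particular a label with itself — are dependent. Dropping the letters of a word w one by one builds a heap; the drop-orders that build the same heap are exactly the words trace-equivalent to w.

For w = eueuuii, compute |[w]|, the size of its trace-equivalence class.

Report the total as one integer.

0(e) covers ∅
1(u) covers ∅
2(e) covers 0:e
3(u) covers 1:u
4(u) covers 3:u
5(i) covers 2:e, 4:u
6(i) covers 5:i
floor of heap: 0:e, 1:u
completions by unplaced set U, small U first (add the entries for U minus each lowest piece of U):
  |U|=1: {6}:1
  |U|=2: {5,6}:1
  |U|=3: {2,5,6}:1  {4,5,6}:1
  |U|=4: {0,2,5,6}:1  {2,4,5,6}:2  {3,4,5,6}:1
  |U|=5: {0,2,4,5,6}:3  {1,3,4,5,6}:1  {2,3,4,5,6}:3
  start at 0(e): 4
  start at 1(u): 6
sum over floor = 10

10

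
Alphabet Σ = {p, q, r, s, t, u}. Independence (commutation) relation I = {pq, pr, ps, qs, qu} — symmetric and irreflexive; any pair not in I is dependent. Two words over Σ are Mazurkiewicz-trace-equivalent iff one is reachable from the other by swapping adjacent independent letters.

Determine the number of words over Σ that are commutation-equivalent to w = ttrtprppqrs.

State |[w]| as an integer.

drop 0:t onto floor
drop 1:t onto {0:t}
drop 2:r onto {1:t}
drop 3:t onto {2:r}
drop 4:p onto {3:t}
drop 5:r onto {3:t}
drop 6:p onto {4:p}
drop 7:p onto {6:p}
drop 8:q onto {5:r}
drop 9:r onto {8:q}
drop 10:s onto {9:r}
ground layer = {0:t}
drop-orders for the pieces not yet dropped (sum over which currently-grounded one goes next):
  1 to go: {7} 1  {10} 1
  2 to go: {6,7} 1  {7,10} 2  {9,10} 1
  3 to go: {4,6,7} 1  {6,7,10} 3  {7,9,10} 3  {8,9,10} 1
  4 to go: {4,6,7,10} 4  {5,8,9,10} 1  {6,7,9,10} 6  {7,8,9,10} 4
  5 to go: {4,6,7,9,10} 10  {5,7,8,9,10} 5  {6,7,8,9,10} 10
  6 to go: {4,6,7,8,9,10} 20  {5,6,7,8,9,10} 15
  7 to go: {4,5,6,7,8,9,10} 35
  8 to go: {3,4,5,6,7,8,9,10} 35
  9 to go: {2,3,4,5,6,7,8,9,10} 35
  if 0:t drops first: 35 orders

35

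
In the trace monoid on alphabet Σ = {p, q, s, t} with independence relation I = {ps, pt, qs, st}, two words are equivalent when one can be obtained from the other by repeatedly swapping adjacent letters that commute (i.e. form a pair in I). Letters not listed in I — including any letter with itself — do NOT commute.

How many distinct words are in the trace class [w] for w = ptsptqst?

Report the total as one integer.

168

#0=p has no predecessor
#1=t has no predecessor
#2=s has no predecessor
#3=p depends on [0:p]
#4=t depends on [1:t]
#5=q depends on [3:p, 4:t]
#6=s depends on [2:s]
#7=t depends on [5:q]
sources: [0:p, 1:t, 2:s]
N(rest) = Σ N(rest − s) over sources s of rest; N(one piece) = 1:
  size 1 → [6]=1  [7]=1
  size 2 → [2,6]=1  [5,7]=1  [6,7]=2
  size 3 → [2,6,7]=3  [3,5,7]=1  [4,5,7]=1  [5,6,7]=3
  size 4 → [0,3,5,7]=1  [1,4,5,7]=1  [2,5,6,7]=6  [3,4,5,7]=2  [3,5,6,7]=4  [4,5,6,7]=4
  size 5 → [0,3,4,5,7]=3  [0,3,5,6,7]=5  [1,3,4,5,7]=3  [1,4,5,6,7]=5  [2,3,5,6,7]=10  [2,4,5,6,7]=10  [3,4,5,6,7]=10
  size 6 → [0,1,3,4,5,7]=6  [0,2,3,5,6,7]=15  [0,3,4,5,6,7]=18  [1,2,4,5,6,7]=15  [1,3,4,5,6,7]=18  [2,3,4,5,6,7]=30
  first=0(p) contributes 63
  first=1(t) contributes 63
  first=2(s) contributes 42
|[w]| = 168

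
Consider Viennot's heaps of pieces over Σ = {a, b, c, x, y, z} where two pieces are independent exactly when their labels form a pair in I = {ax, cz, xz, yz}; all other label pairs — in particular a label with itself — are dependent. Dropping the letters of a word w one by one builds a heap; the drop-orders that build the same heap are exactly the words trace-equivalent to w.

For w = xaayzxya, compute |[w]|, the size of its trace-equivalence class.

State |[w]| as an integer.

drop 0:x onto floor
drop 1:a onto floor
drop 2:a onto {1:a}
drop 3:y onto {0:x, 2:a}
drop 4:z onto {2:a}
drop 5:x onto {3:y}
drop 6:y onto {5:x}
drop 7:a onto {4:z, 6:y}
ground layer = {0:x, 1:a}
drop-orders for the pieces not yet dropped (sum over which currently-grounded one goes next):
  1 to go: {7} 1
  2 to go: {4,7} 1  {6,7} 1
  3 to go: {4,6,7} 2  {5,6,7} 1
  4 to go: {3,5,6,7} 1  {4,5,6,7} 3
  5 to go: {0,3,5,6,7} 1  {3,4,5,6,7} 4
  6 to go: {0,3,4,5,6,7} 5  {2,3,4,5,6,7} 4
  if 0:x drops first: 4 orders
  if 1:a drops first: 9 orders
heap linearizations: 13

13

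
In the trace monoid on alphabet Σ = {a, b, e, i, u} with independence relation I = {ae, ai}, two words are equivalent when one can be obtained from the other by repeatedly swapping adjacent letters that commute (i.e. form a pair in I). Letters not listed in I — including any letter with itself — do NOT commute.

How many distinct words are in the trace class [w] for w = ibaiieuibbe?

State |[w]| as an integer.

#0=i has no predecessor
#1=b depends on [0:i]
#2=a depends on [1:b]
#3=i depends on [1:b]
#4=i depends on [3:i]
#5=e depends on [4:i]
#6=u depends on [2:a, 5:e]
#7=i depends on [6:u]
#8=b depends on [7:i]
#9=b depends on [8:b]
#10=e depends on [9:b]
sources: [0:i]
N(rest) = Σ N(rest − s) over sources s of rest; N(one piece) = 1:
  size 1 → [10]=1
  size 2 → [9,10]=1
  size 3 → [8,9,10]=1
  size 4 → [7,8,9,10]=1
  size 5 → [6,7,8,9,10]=1
  size 6 → [2,6,7,8,9,10]=1  [5,6,7,8,9,10]=1
  size 7 → [2,5,6,7,8,9,10]=2  [4,5,6,7,8,9,10]=1
  size 8 → [2,4,5,6,7,8,9,10]=3  [3,4,5,6,7,8,9,10]=1
  size 9 → [2,3,4,5,6,7,8,9,10]=4
  first=0(i) contributes 4

4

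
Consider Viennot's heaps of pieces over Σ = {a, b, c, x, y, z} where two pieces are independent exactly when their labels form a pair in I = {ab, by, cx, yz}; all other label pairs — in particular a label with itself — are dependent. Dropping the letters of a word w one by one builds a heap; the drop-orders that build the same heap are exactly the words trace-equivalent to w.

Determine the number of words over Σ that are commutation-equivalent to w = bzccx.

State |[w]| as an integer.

3

0(b) covers ∅
1(z) covers 0:b
2(c) covers 1:z
3(c) covers 2:c
4(x) covers 1:z
floor of heap: 0:b
completions by unplaced set U, small U first (add the entries for U minus each lowest piece of U):
  |U|=1: {3}:1  {4}:1
  |U|=2: {2,3}:1  {3,4}:2
  |U|=3: {2,3,4}:3
  start at 0(b): 3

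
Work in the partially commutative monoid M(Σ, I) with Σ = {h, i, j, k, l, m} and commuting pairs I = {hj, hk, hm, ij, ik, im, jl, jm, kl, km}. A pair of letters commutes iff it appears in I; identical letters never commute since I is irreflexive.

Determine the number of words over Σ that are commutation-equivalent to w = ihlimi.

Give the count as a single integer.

3

drop 0:i onto floor
drop 1:h onto {0:i}
drop 2:l onto {1:h}
drop 3:i onto {2:l}
drop 4:m onto {2:l}
drop 5:i onto {3:i}
ground layer = {0:i}
drop-orders for the pieces not yet dropped (sum over which currently-grounded one goes next):
  1 to go: {4} 1  {5} 1
  2 to go: {3,5} 1  {4,5} 2
  3 to go: {3,4,5} 3
  4 to go: {2,3,4,5} 3
  if 0:i drops first: 3 orders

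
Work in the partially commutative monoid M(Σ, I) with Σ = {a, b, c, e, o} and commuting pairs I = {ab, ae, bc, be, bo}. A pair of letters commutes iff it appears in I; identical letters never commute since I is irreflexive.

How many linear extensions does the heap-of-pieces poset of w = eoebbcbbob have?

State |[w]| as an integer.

drop 0:e onto floor
drop 1:o onto {0:e}
drop 2:e onto {1:o}
drop 3:b onto floor
drop 4:b onto {3:b}
drop 5:c onto {2:e}
drop 6:b onto {4:b}
drop 7:b onto {6:b}
drop 8:o onto {5:c}
drop 9:b onto {7:b}
ground layer = {0:e, 3:b}
drop-orders for the pieces not yet dropped (sum over which currently-grounded one goes next):
  1 to go: {8} 1  {9} 1
  2 to go: {5,8} 1  {7,9} 1  {8,9} 2
  3 to go: {2,5,8} 1  {5,8,9} 3  {6,7,9} 1  {7,8,9} 3
  4 to go: {1,2,5,8} 1  {2,5,8,9} 4  {4,6,7,9} 1  {5,7,8,9} 6  {6,7,8,9} 4
  5 to go: {0,1,2,5,8} 1  {1,2,5,8,9} 5  {2,5,7,8,9} 10  {3,4,6,7,9} 1  {4,6,7,8,9} 5  {5,6,7,8,9} 10
  6 to go: {0,1,2,5,8,9} 6  {1,2,5,7,8,9} 15  {2,5,6,7,8,9} 20  {3,4,6,7,8,9} 6  {4,5,6,7,8,9} 15
  7 to go: {0,1,2,5,7,8,9} 21  {1,2,5,6,7,8,9} 35  {2,4,5,6,7,8,9} 35  {3,4,5,6,7,8,9} 21
  8 to go: {0,1,2,5,6,7,8,9} 56  {1,2,4,5,6,7,8,9} 70  {2,3,4,5,6,7,8,9} 56
  if 0:e drops first: 126 orders
  if 3:b drops first: 126 orders
heap linearizations: 252

252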